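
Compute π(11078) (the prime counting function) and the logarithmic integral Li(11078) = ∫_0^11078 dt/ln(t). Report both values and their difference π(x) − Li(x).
π(11078) = 1342;  Li(11078) ≈ 1362.52;  π(x) − Li(x) ≈ -20.52.

Direct count of primes ≤ 11078 gives π(11078) = 1342. Numerical evaluation of the logarithmic integral gives Li(11078) ≈ 1362.52. The difference π(x) − Li(x) ≈ -20.52 is typically negative for small/moderate x (Li(x) overestimates), though Littlewood's theorem shows this sign changes infinitely often.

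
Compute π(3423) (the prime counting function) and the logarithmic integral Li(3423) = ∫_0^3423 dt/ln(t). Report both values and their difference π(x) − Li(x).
π(3423) = 480;  Li(3423) ≈ 495.15;  π(x) − Li(x) ≈ -15.15.

Direct count of primes ≤ 3423 gives π(3423) = 480. Numerical evaluation of the logarithmic integral gives Li(3423) ≈ 495.15. The difference π(x) − Li(x) ≈ -15.15 is typically negative for small/moderate x (Li(x) overestimates), though Littlewood's theorem shows this sign changes infinitely often.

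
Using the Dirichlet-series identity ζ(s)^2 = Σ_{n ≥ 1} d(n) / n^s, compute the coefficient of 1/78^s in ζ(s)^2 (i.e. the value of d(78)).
d(78) = 8

ζ(s)^2 = (Σ 1/m^s)(Σ 1/k^s). The coefficient of 1/n^s in the product is the number of ordered pairs (m, k) with mk = n, which equals d(n). For n = 78, divisors are [1, 2, 3, 6, 13, 26, 39, 78], so d(78) = 8.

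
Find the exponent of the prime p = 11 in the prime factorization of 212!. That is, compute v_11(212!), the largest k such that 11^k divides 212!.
v_11(212!) = 20

Legendre's formula: v_p(n!) = Σ_{k ≥ 1} ⌊n / p^k⌋. For p = 11, n = 212, the terms are:
  ⌊212/11^1⌋ = ⌊212/11⌋ = 19
  ⌊212/11^2⌋ = ⌊212/121⌋ = 1
(the next term ⌊212/11^3⌋ = 0, terminating the sum). Summing: v_11(212!) = 19 + 1 = 20.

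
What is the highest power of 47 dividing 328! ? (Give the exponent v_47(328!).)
v_47(328!) = 6

Legendre's formula: v_p(n!) = Σ_{k ≥ 1} ⌊n / p^k⌋. For p = 47, n = 328, the terms are:
  ⌊328/47^1⌋ = ⌊328/47⌋ = 6
(the next term ⌊328/47^2⌋ = 0, terminating the sum). Summing: v_47(328!) = 6 = 6.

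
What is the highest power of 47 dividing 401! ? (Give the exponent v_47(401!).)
v_47(401!) = 8

Legendre's formula: v_p(n!) = Σ_{k ≥ 1} ⌊n / p^k⌋. For p = 47, n = 401, the terms are:
  ⌊401/47^1⌋ = ⌊401/47⌋ = 8
(the next term ⌊401/47^2⌋ = 0, terminating the sum). Summing: v_47(401!) = 8 = 8.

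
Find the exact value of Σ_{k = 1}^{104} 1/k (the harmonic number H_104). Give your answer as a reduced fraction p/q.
H_104 = 151628729214843927768244125436857365638449733/29012042540587955997705808574162155756055616

Direct summation: H_104 = 1 + 1/2 + ... + 1/104. The least common denominator is lcm(1, ..., 104) = 725301063514698899942645214354053893901390400; over this denominator the numerator is 725301063514698899942645214354053893901390400 + 362650531757349449971322607177026946950695200 + 241767021171566299980881738118017964633796800 + 181325265878674724985661303588513473475347600 + 145060212702939779988529042870810778780278080 + 120883510585783149990440869059008982316898400 + 103614437644956985706092173479150556271627200 + 90662632939337362492830651794256736737673800 + 80589007057188766660293912706005988211265600 + 72530106351469889994264521435405389390139040 + 65936460319518081812967746759459444900126400 + 60441755292891574995220434529504491158449200 + 55792389501130684610972708796465684146260800 + 51807218822478492853046086739575278135813600 + 48353404234313259996176347623603592926759360 + 45331316469668681246415325897128368368836900 + 42664768442041111761332071432591405523611200 + 40294503528594383330146956353002994105632800 + 38173740184984152628560274439687047047441600 + 36265053175734944997132260717702694695069520 + 34538145881652328568697391159716852090542400 + 32968230159759040906483873379729722450063200 + 31534828848465169562723704971915386691364800 + 30220877646445787497610217264752245579224600 + 29012042540587955997705808574162155756055616 + 27896194750565342305486354398232842073130400 + 26863002352396255553431304235335329403755200 + 25903609411239246426523043369787639067906800 + 25010381500506858618711903943243237720737600 + 24176702117156629998088173811801796463379680 + 23396808500474158062665974656582383674238400 + 22665658234834340623207662948564184184418450 + 21978820106506027270989248919819814966708800 + 21332384221020555880666035716295702761805600 + 20722887528991397141218434695830111254325440 + 20147251764297191665073478176501497052816400 + 19602731446343213511963384171731186321659200 + 19086870092492076314280137219843523523720800 + 18597463167043561536990902932155228048753600 + 18132526587867472498566130358851347347534760 + 17690269841821924388845005228147655948814400 + 17269072940826164284348695579858426045271200 + 16867466593365090696340586380326834741892800 + 16484115079879520453241936689864861225031600 + 16117801411437753332058782541201197642253120 + 15767414424232584781361852485957693345682400 + 15431937521589338296652025837320295614923200 + 15110438823222893748805108632376122789612300 + 14802062520708140815156024782735793753089600 + 14506021270293977998852904287081077878027808 + 14221589480680370587110690477530468507870400 + 13948097375282671152743177199116421036565200 + 13684925726692432074389532346302903658516800 + 13431501176198127776715652117667664701877600 + 13187292063903616362593549351891888980025280 + 12951804705619623213261521684893819533953400 + 12724580061661384209520091479895682349147200 + 12505190750253429309355951971621618860368800 + 12293238364655913558349918887356845659345600 + 12088351058578314999044086905900898231689840 + 11890181369093424589223692038591047441006400 + 11698404250237079031332987328291191837119200 + 11512715293884109522899130386572284030180800 + 11332829117417170311603831474282092092209225 + 11158477900226136922194541759293136829252160 + 10989410053253013635494624459909907483354400 + 10825389007682073133472316632150058117931200 + 10666192110510277940333017858147851380902800 + 10511609616155056520907901657305128897121600 + 10361443764495698570609217347915055627162720 + 10215507936826745069614721328930336533822400 + 10073625882148595832536739088250748526408200 + 9935631007050669862228016634987039642484800 + 9801365723171606755981692085865593160829600 + 9670680846862651999235269524720718585351872 + 9543435046246038157140068609921761761860400 + 9419494331359725973281106679922777842875200 + 9298731583521780768495451466077614024376800 + 9181026120439226581552471067772834100017600 + 9066263293933736249283065179425673673767380 + 8954334117465418517810434745111776467918400 + 8845134920910962194422502614073827974407200 + 8738567030297577107742713425952456553028800 + 8634536470413082142174347789929213022635600 + 8532953688408222352266414286518281104722240 + 8433733296682545348170293190163417370946400 + 8336793833502286206237301314414412573579200 + 8242057539939760226620968344932430612515800 + 8149450151850549437557811397236560605633600 + 8058900705718876666029391270600598821126560 + 7970341357304383515853244113780812020894400 + 7883707212116292390680926242978846672841200 + 7798936166824719354221991552194127891412800 + 7715968760794669148326012918660147807461600 + 7634748036996830525712054887937409409488320 + 7555219411611446874402554316188061394806150 + 7477330551697926803532424890247978287643200 + 7401031260354070407578012391367896876544800 + 7326273368835342423663082973273271655569600 + 7253010635146988999426452143540538939013904 + 7181198648660385147946982320337167266350400 + 7110794740340185293555345238765234253935200 + 7041757898200960193617914702466542659236800 + 6974048687641335576371588599558210518282600 = 3790718230371098194206103135921434140961243325, so H_104 = 3790718230371098194206103135921434140961243325/725301063514698899942645214354053893901390400; reducing by gcd(3790718230371098194206103135921434140961243325, 725301063514698899942645214354053893901390400) = 25 gives 151628729214843927768244125436857365638449733/29012042540587955997705808574162155756055616 ≈ 5.22641. (The PNT-adjacent estimate ln(104) + γ ≈ 5.22161 matches within O(1/n).)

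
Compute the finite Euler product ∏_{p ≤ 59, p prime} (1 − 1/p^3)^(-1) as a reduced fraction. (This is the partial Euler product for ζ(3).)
∏ = 115000146464778681614198126342037237932886401/95672294696528702067767313816624165235458048

The primes p ≤ 59 are [2, 3, 5, 7, 11, 13, 17, 19, 23, 29, 31, 37, 41, 43, 47, 53, 59]. For each prime, (1 − 1/p^3)^(-1) = p^3 / (p^3 − 1). The product is (1 − 1/2^3)^(-1), (1 − 1/3^3)^(-1), (1 − 1/5^3)^(-1), (1 − 1/7^3)^(-1), (1 − 1/11^3)^(-1), (1 − 1/13^3)^(-1), (1 − 1/17^3)^(-1), (1 − 1/19^3)^(-1), (1 − 1/23^3)^(-1), (1 − 1/29^3)^(-1), (1 − 1/31^3)^(-1), (1 − 1/37^3)^(-1), (1 − 1/41^3)^(-1), (1 − 1/43^3)^(-1), (1 − 1/47^3)^(-1), (1 − 1/53^3)^(-1), (1 − 1/59^3)^(-1) = ∏ p^3 / (p^3 − 1) = 115000146464778681614198126342037237932886401/95672294696528702067767313816624165235458048.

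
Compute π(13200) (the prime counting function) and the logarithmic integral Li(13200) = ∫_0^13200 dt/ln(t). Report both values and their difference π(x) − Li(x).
π(13200) = 1570;  Li(13200) ≈ 1588.20;  π(x) − Li(x) ≈ -18.20.

Direct count of primes ≤ 13200 gives π(13200) = 1570. Numerical evaluation of the logarithmic integral gives Li(13200) ≈ 1588.20. The difference π(x) − Li(x) ≈ -18.20 is typically negative for small/moderate x (Li(x) overestimates), though Littlewood's theorem shows this sign changes infinitely often.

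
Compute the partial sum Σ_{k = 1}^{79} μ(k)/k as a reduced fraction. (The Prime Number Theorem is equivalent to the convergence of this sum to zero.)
Σ μ(k)/k = -5419230422019661121772083237/214509651156044860526605636942

Values of μ(k) for 1 ≤ k ≤ 79: μ(1) = 1, μ(2) = -1, μ(3) = -1, μ(5) = -1, μ(6) = 1, μ(7) = -1, μ(10) = 1, μ(11) = -1, μ(13) = -1, μ(14) = 1, μ(15) = 1, μ(17) = -1, μ(19) = -1, μ(21) = 1, μ(22) = 1, μ(23) = -1, μ(26) = 1, μ(29) = -1, μ(30) = -1, μ(31) = -1, μ(33) = 1, μ(34) = 1, μ(35) = 1, μ(37) = -1, μ(38) = 1, μ(39) = 1, μ(41) = -1, μ(42) = -1, μ(43) = -1, μ(46) = 1, μ(47) = -1, μ(51) = 1, μ(53) = -1, μ(55) = 1, μ(57) = 1, μ(58) = 1, μ(59) = -1, μ(61) = -1, μ(62) = 1, μ(65) = 1, μ(66) = -1, μ(67) = -1, μ(69) = 1, μ(70) = -1, μ(71) = -1, μ(73) = -1, μ(74) = 1, μ(77) = 1, μ(78) = -1, μ(79) = -1, with μ = 0 on non-squarefree integers. Summing μ(k)/k for k where μ(k) ≠ 0 gives -5419230422019661121772083237/214509651156044860526605636942 ≈ -0.0253. (PNT ⟺ this sum → 0 as n → ∞.)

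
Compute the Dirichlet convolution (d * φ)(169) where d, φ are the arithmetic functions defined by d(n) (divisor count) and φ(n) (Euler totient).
(d * φ)(169) = 183

Divisors of 169: [1, 13, 169]. For each d | 169:
  d = 1: d(1) · φ(169/1) = 1 · 156 = 156
  d = 13: d(13) · φ(169/13) = 2 · 12 = 24
  d = 169: d(169) · φ(169/169) = 3 · 1 = 3
Summing: (d * φ)(169) = 156 + 24 + 3 = 183.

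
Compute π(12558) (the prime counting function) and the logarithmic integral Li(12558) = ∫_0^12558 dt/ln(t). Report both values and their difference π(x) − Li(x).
π(12558) = 1500;  Li(12558) ≈ 1520.36;  π(x) − Li(x) ≈ -20.36.

Direct count of primes ≤ 12558 gives π(12558) = 1500. Numerical evaluation of the logarithmic integral gives Li(12558) ≈ 1520.36. The difference π(x) − Li(x) ≈ -20.36 is typically negative for small/moderate x (Li(x) overestimates), though Littlewood's theorem shows this sign changes infinitely often.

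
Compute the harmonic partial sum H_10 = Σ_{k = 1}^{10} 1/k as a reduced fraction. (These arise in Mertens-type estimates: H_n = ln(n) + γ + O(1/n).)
H_10 = 7381/2520

Direct summation: H_10 = 1 + 1/2 + ... + 1/10. The least common denominator is lcm(1, ..., 10) = 2520; over this denominator the numerator is 2520 + 1260 + 840 + 630 + 504 + 420 + 360 + 315 + 280 + 252 = 7381, so H_10 = 7381/2520 (already in lowest terms) ≈ 2.92897. (The PNT-adjacent estimate ln(10) + γ ≈ 2.87980 matches within O(1/n).)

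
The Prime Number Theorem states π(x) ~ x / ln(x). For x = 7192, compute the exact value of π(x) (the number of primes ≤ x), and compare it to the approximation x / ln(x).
π(7192) = 918;  x/ln(x) ≈ 809.84;  relative error ≈ 11.78%.

Directly count primes up to 7192: π(7192) = 918. The PNT approximation gives 7192/ln(7192) ≈ 7192/8.88072 ≈ 809.84. Relative error (π(x) − x/ln(x)) / π(x) ≈ 11.78%; the approximation is known to undercount slightly (Li(x) is a better estimate).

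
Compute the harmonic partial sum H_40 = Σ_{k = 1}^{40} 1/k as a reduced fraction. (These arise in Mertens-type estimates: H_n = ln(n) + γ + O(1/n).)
H_40 = 2078178381193813/485721041551200

Direct summation: H_40 = 1 + 1/2 + ... + 1/40. The least common denominator is lcm(1, ..., 40) = 5342931457063200; over this denominator the numerator is 5342931457063200 + 2671465728531600 + 1780977152354400 + 1335732864265800 + 1068586291412640 + 890488576177200 + 763275922437600 + 667866432132900 + 593659050784800 + 534293145706320 + 485721041551200 + 445244288088600 + 410994727466400 + 381637961218800 + 356195430470880 + 333933216066450 + 314290085709600 + 296829525392400 + 281206918792800 + 267146572853160 + 254425307479200 + 242860520775600 + 232301367698400 + 222622144044300 + 213717258282528 + 205497363733200 + 197886350261600 + 190818980609400 + 184239015760800 + 178097715235440 + 172352627647200 + 166966608033225 + 161907013850400 + 157145042854800 + 152655184487520 + 148414762696200 + 144403552893600 + 140603459396400 + 136998242488800 + 133573286426580 = 22859962193131943, so H_40 = 22859962193131943/5342931457063200; reducing by gcd(22859962193131943, 5342931457063200) = 11 gives 2078178381193813/485721041551200 ≈ 4.27854. (The PNT-adjacent estimate ln(40) + γ ≈ 4.26610 matches within O(1/n).)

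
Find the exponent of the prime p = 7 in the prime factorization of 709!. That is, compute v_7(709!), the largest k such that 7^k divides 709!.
v_7(709!) = 117

Legendre's formula: v_p(n!) = Σ_{k ≥ 1} ⌊n / p^k⌋. For p = 7, n = 709, the terms are:
  ⌊709/7^1⌋ = ⌊709/7⌋ = 101
  ⌊709/7^2⌋ = ⌊709/49⌋ = 14
  ⌊709/7^3⌋ = ⌊709/343⌋ = 2
(the next term ⌊709/7^4⌋ = 0, terminating the sum). Summing: v_7(709!) = 101 + 14 + 2 = 117.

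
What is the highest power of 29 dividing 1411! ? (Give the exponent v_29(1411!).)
v_29(1411!) = 49

Legendre's formula: v_p(n!) = Σ_{k ≥ 1} ⌊n / p^k⌋. For p = 29, n = 1411, the terms are:
  ⌊1411/29^1⌋ = ⌊1411/29⌋ = 48
  ⌊1411/29^2⌋ = ⌊1411/841⌋ = 1
(the next term ⌊1411/29^3⌋ = 0, terminating the sum). Summing: v_29(1411!) = 48 + 1 = 49.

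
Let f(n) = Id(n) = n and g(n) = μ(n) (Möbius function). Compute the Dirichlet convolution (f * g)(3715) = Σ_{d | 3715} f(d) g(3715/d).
(Id * μ)(3715) = 2968

Divisors of 3715: [1, 5, 743, 3715]. For each d | 3715:
  d = 1: Id(1) · μ(3715/1) = 1 · 1 = 1
  d = 5: Id(5) · μ(3715/5) = 5 · -1 = -5
  d = 743: Id(743) · μ(3715/743) = 743 · -1 = -743
  d = 3715: Id(3715) · μ(3715/3715) = 3715 · 1 = 3715
Summing: (Id * μ)(3715) = 1 + -5 + -743 + 3715 = 2968.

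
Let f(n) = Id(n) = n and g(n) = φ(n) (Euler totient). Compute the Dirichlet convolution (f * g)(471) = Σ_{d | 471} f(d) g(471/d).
(Id * φ)(471) = 1565

Divisors of 471: [1, 3, 157, 471]. For each d | 471:
  d = 1: Id(1) · φ(471/1) = 1 · 312 = 312
  d = 3: Id(3) · φ(471/3) = 3 · 156 = 468
  d = 157: Id(157) · φ(471/157) = 157 · 2 = 314
  d = 471: Id(471) · φ(471/471) = 471 · 1 = 471
Summing: (Id * φ)(471) = 312 + 468 + 314 + 471 = 1565.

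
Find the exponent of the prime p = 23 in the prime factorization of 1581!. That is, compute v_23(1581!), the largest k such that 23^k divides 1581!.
v_23(1581!) = 70

Legendre's formula: v_p(n!) = Σ_{k ≥ 1} ⌊n / p^k⌋. For p = 23, n = 1581, the terms are:
  ⌊1581/23^1⌋ = ⌊1581/23⌋ = 68
  ⌊1581/23^2⌋ = ⌊1581/529⌋ = 2
(the next term ⌊1581/23^3⌋ = 0, terminating the sum). Summing: v_23(1581!) = 68 + 2 = 70.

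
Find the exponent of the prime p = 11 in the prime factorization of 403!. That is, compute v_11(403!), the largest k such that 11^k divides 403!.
v_11(403!) = 39

Legendre's formula: v_p(n!) = Σ_{k ≥ 1} ⌊n / p^k⌋. For p = 11, n = 403, the terms are:
  ⌊403/11^1⌋ = ⌊403/11⌋ = 36
  ⌊403/11^2⌋ = ⌊403/121⌋ = 3
(the next term ⌊403/11^3⌋ = 0, terminating the sum). Summing: v_11(403!) = 36 + 3 = 39.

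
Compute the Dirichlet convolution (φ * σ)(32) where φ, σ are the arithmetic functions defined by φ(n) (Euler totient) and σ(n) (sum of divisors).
(φ * σ)(32) = 192

Divisors of 32: [1, 2, 4, 8, 16, 32]. For each d | 32:
  d = 1: φ(1) · σ(32/1) = 1 · 63 = 63
  d = 2: φ(2) · σ(32/2) = 1 · 31 = 31
  d = 4: φ(4) · σ(32/4) = 2 · 15 = 30
  d = 8: φ(8) · σ(32/8) = 4 · 7 = 28
  d = 16: φ(16) · σ(32/16) = 8 · 3 = 24
  d = 32: φ(32) · σ(32/32) = 16 · 1 = 16
Summing: (φ * σ)(32) = 63 + 31 + 30 + 28 + 24 + 16 = 192.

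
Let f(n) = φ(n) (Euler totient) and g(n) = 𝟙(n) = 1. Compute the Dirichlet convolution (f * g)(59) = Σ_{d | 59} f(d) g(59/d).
(φ * 𝟙)(59) = 59

Divisors of 59: [1, 59]. For each d | 59:
  d = 1: φ(1) · 𝟙(59/1) = 1 · 1 = 1
  d = 59: φ(59) · 𝟙(59/59) = 58 · 1 = 58
Summing: (φ * 𝟙)(59) = 1 + 58 = 59.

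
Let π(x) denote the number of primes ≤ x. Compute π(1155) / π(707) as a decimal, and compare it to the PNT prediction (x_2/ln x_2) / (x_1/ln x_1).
π(1155)/π(707) = 191/126 ≈ 1.5159;  PNT prediction ≈ 1.5200.

π(707) = 126 and π(1155) = 191, so π(1155)/π(707) ≈ 1.5159. The PNT-predicted ratio is (1155/ln(1155)) / (707/ln(707)) ≈ 1.5200. The two agree to within a few percent, as expected.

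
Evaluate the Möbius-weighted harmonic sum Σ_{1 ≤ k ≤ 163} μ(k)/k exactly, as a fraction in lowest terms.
Σ μ(k)/k = 74505990747655733376890176919471583349281305895342692670863053/5766152219975951659023630035336134306565384015606066319856068810

Values of μ(k) for 1 ≤ k ≤ 163: μ(1) = 1, μ(2) = -1, μ(3) = -1, μ(5) = -1, μ(6) = 1, μ(7) = -1, μ(10) = 1, μ(11) = -1, μ(13) = -1, μ(14) = 1, μ(15) = 1, μ(17) = -1, μ(19) = -1, μ(21) = 1, μ(22) = 1, μ(23) = -1, μ(26) = 1, μ(29) = -1, μ(30) = -1, μ(31) = -1, μ(33) = 1, μ(34) = 1, μ(35) = 1, μ(37) = -1, μ(38) = 1, μ(39) = 1, μ(41) = -1, μ(42) = -1, μ(43) = -1, μ(46) = 1, μ(47) = -1, μ(51) = 1, μ(53) = -1, μ(55) = 1, μ(57) = 1, μ(58) = 1, μ(59) = -1, μ(61) = -1, μ(62) = 1, μ(65) = 1, μ(66) = -1, μ(67) = -1, μ(69) = 1, μ(70) = -1, μ(71) = -1, μ(73) = -1, μ(74) = 1, μ(77) = 1, μ(78) = -1, μ(79) = -1, μ(82) = 1, μ(83) = -1, μ(85) = 1, μ(86) = 1, μ(87) = 1, μ(89) = -1, μ(91) = 1, μ(93) = 1, μ(94) = 1, μ(95) = 1, μ(97) = -1, μ(101) = -1, μ(102) = -1, μ(103) = -1, μ(105) = -1, μ(106) = 1, μ(107) = -1, μ(109) = -1, μ(110) = -1, μ(111) = 1, μ(113) = -1, μ(114) = -1, μ(115) = 1, μ(118) = 1, μ(119) = 1, μ(122) = 1, μ(123) = 1, μ(127) = -1, μ(129) = 1, μ(130) = -1, μ(131) = -1, μ(133) = 1, μ(134) = 1, μ(137) = -1, μ(138) = -1, μ(139) = -1, μ(141) = 1, μ(142) = 1, μ(143) = 1, μ(145) = 1, μ(146) = 1, μ(149) = -1, μ(151) = -1, μ(154) = -1, μ(155) = 1, μ(157) = -1, μ(158) = 1, μ(159) = 1, μ(161) = 1, μ(163) = -1, with μ = 0 on non-squarefree integers. Summing μ(k)/k for k where μ(k) ≠ 0 gives 74505990747655733376890176919471583349281305895342692670863053/5766152219975951659023630035336134306565384015606066319856068810 ≈ 0.0129. (PNT ⟺ this sum → 0 as n → ∞.)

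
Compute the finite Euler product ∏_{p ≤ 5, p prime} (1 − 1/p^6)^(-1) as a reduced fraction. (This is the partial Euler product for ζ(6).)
∏ = 140625/138229

The primes p ≤ 5 are [2, 3, 5]. For each prime, (1 − 1/p^6)^(-1) = p^6 / (p^6 − 1). The product is (1 − 1/2^6)^(-1), (1 − 1/3^6)^(-1), (1 − 1/5^6)^(-1) = ∏ p^6 / (p^6 − 1) = 140625/138229.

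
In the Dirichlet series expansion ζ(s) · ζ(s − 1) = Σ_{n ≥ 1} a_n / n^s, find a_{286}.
σ(286) = 504

In the product (Σ m^0/m^s)(Σ k / k^s) = Σ (Σ_{d | n} d) / n^s, the coefficient of 1/n^s is σ(n) = Σ_{d | n} d. For n = 286, divisors are [1, 2, 11, 13, 22, 26, 143, 286]; summing: σ(286) = 504.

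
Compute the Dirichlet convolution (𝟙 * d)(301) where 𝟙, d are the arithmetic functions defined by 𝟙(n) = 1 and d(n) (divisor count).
(𝟙 * d)(301) = 9

Divisors of 301: [1, 7, 43, 301]. For each d | 301:
  d = 1: 𝟙(1) · d(301/1) = 1 · 4 = 4
  d = 7: 𝟙(7) · d(301/7) = 1 · 2 = 2
  d = 43: 𝟙(43) · d(301/43) = 1 · 2 = 2
  d = 301: 𝟙(301) · d(301/301) = 1 · 1 = 1
Summing: (𝟙 * d)(301) = 4 + 2 + 2 + 1 = 9.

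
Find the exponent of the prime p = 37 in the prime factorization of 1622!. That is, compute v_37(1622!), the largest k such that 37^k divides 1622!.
v_37(1622!) = 44

Legendre's formula: v_p(n!) = Σ_{k ≥ 1} ⌊n / p^k⌋. For p = 37, n = 1622, the terms are:
  ⌊1622/37^1⌋ = ⌊1622/37⌋ = 43
  ⌊1622/37^2⌋ = ⌊1622/1369⌋ = 1
(the next term ⌊1622/37^3⌋ = 0, terminating the sum). Summing: v_37(1622!) = 43 + 1 = 44.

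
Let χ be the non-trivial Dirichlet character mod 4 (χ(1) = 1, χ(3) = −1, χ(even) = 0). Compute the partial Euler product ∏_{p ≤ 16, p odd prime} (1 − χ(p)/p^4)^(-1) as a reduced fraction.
∏ = 12412162137375/12550936856576

The odd primes p ≤ 16 are [3, 5, 7, 11, 13]. For each, χ(p) = 1 if p ≡ 1 mod 4, χ(p) = −1 if p ≡ 3 mod 4. Taking (1 − χ(p)/p^4)^(-1) = p^4/(p^4 − χ(p)): (1 − (-1)/3^4)^(-1) · (1 − (1)/5^4)^(-1) · (1 − (-1)/7^4)^(-1) · (1 − (-1)/11^4)^(-1) · (1 − (1)/13^4)^(-1) = 12412162137375/12550936856576.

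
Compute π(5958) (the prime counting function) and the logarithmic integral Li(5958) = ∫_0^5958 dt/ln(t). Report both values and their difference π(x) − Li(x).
π(5958) = 781;  Li(5958) ≈ 795.58;  π(x) − Li(x) ≈ -14.58.

Direct count of primes ≤ 5958 gives π(5958) = 781. Numerical evaluation of the logarithmic integral gives Li(5958) ≈ 795.58. The difference π(x) − Li(x) ≈ -14.58 is typically negative for small/moderate x (Li(x) overestimates), though Littlewood's theorem shows this sign changes infinitely often.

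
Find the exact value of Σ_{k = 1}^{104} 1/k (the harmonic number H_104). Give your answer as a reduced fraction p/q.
H_104 = 151628729214843927768244125436857365638449733/29012042540587955997705808574162155756055616

Direct summation: H_104 = 1 + 1/2 + ... + 1/104. The least common denominator is lcm(1, ..., 104) = 725301063514698899942645214354053893901390400; over this denominator the numerator is 725301063514698899942645214354053893901390400 + 362650531757349449971322607177026946950695200 + 241767021171566299980881738118017964633796800 + 181325265878674724985661303588513473475347600 + 145060212702939779988529042870810778780278080 + 120883510585783149990440869059008982316898400 + 103614437644956985706092173479150556271627200 + 90662632939337362492830651794256736737673800 + 80589007057188766660293912706005988211265600 + 72530106351469889994264521435405389390139040 + 65936460319518081812967746759459444900126400 + 60441755292891574995220434529504491158449200 + 55792389501130684610972708796465684146260800 + 51807218822478492853046086739575278135813600 + 48353404234313259996176347623603592926759360 + 45331316469668681246415325897128368368836900 + 42664768442041111761332071432591405523611200 + 40294503528594383330146956353002994105632800 + 38173740184984152628560274439687047047441600 + 36265053175734944997132260717702694695069520 + 34538145881652328568697391159716852090542400 + 32968230159759040906483873379729722450063200 + 31534828848465169562723704971915386691364800 + 30220877646445787497610217264752245579224600 + 29012042540587955997705808574162155756055616 + 27896194750565342305486354398232842073130400 + 26863002352396255553431304235335329403755200 + 25903609411239246426523043369787639067906800 + 25010381500506858618711903943243237720737600 + 24176702117156629998088173811801796463379680 + 23396808500474158062665974656582383674238400 + 22665658234834340623207662948564184184418450 + 21978820106506027270989248919819814966708800 + 21332384221020555880666035716295702761805600 + 20722887528991397141218434695830111254325440 + 20147251764297191665073478176501497052816400 + 19602731446343213511963384171731186321659200 + 19086870092492076314280137219843523523720800 + 18597463167043561536990902932155228048753600 + 18132526587867472498566130358851347347534760 + 17690269841821924388845005228147655948814400 + 17269072940826164284348695579858426045271200 + 16867466593365090696340586380326834741892800 + 16484115079879520453241936689864861225031600 + 16117801411437753332058782541201197642253120 + 15767414424232584781361852485957693345682400 + 15431937521589338296652025837320295614923200 + 15110438823222893748805108632376122789612300 + 14802062520708140815156024782735793753089600 + 14506021270293977998852904287081077878027808 + 14221589480680370587110690477530468507870400 + 13948097375282671152743177199116421036565200 + 13684925726692432074389532346302903658516800 + 13431501176198127776715652117667664701877600 + 13187292063903616362593549351891888980025280 + 12951804705619623213261521684893819533953400 + 12724580061661384209520091479895682349147200 + 12505190750253429309355951971621618860368800 + 12293238364655913558349918887356845659345600 + 12088351058578314999044086905900898231689840 + 11890181369093424589223692038591047441006400 + 11698404250237079031332987328291191837119200 + 11512715293884109522899130386572284030180800 + 11332829117417170311603831474282092092209225 + 11158477900226136922194541759293136829252160 + 10989410053253013635494624459909907483354400 + 10825389007682073133472316632150058117931200 + 10666192110510277940333017858147851380902800 + 10511609616155056520907901657305128897121600 + 10361443764495698570609217347915055627162720 + 10215507936826745069614721328930336533822400 + 10073625882148595832536739088250748526408200 + 9935631007050669862228016634987039642484800 + 9801365723171606755981692085865593160829600 + 9670680846862651999235269524720718585351872 + 9543435046246038157140068609921761761860400 + 9419494331359725973281106679922777842875200 + 9298731583521780768495451466077614024376800 + 9181026120439226581552471067772834100017600 + 9066263293933736249283065179425673673767380 + 8954334117465418517810434745111776467918400 + 8845134920910962194422502614073827974407200 + 8738567030297577107742713425952456553028800 + 8634536470413082142174347789929213022635600 + 8532953688408222352266414286518281104722240 + 8433733296682545348170293190163417370946400 + 8336793833502286206237301314414412573579200 + 8242057539939760226620968344932430612515800 + 8149450151850549437557811397236560605633600 + 8058900705718876666029391270600598821126560 + 7970341357304383515853244113780812020894400 + 7883707212116292390680926242978846672841200 + 7798936166824719354221991552194127891412800 + 7715968760794669148326012918660147807461600 + 7634748036996830525712054887937409409488320 + 7555219411611446874402554316188061394806150 + 7477330551697926803532424890247978287643200 + 7401031260354070407578012391367896876544800 + 7326273368835342423663082973273271655569600 + 7253010635146988999426452143540538939013904 + 7181198648660385147946982320337167266350400 + 7110794740340185293555345238765234253935200 + 7041757898200960193617914702466542659236800 + 6974048687641335576371588599558210518282600 = 3790718230371098194206103135921434140961243325, so H_104 = 3790718230371098194206103135921434140961243325/725301063514698899942645214354053893901390400; reducing by gcd(3790718230371098194206103135921434140961243325, 725301063514698899942645214354053893901390400) = 25 gives 151628729214843927768244125436857365638449733/29012042540587955997705808574162155756055616 ≈ 5.22641. (The PNT-adjacent estimate ln(104) + γ ≈ 5.22161 matches within O(1/n).)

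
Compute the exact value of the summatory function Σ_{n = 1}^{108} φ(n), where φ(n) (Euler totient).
Σ_{n ≤ 108} φ(n) = 3568

Compute φ(n) for each 1 ≤ n ≤ 108: φ(1) = 1, φ(2) = 1, φ(3) = 2, φ(4) = 2, φ(5) = 4, φ(6) = 2, φ(7) = 6, φ(8) = 4, φ(9) = 6, φ(10) = 4, φ(11) = 10, φ(12) = 4, φ(13) = 12, φ(14) = 6, φ(15) = 8, φ(16) = 8, φ(17) = 16, φ(18) = 6, φ(19) = 18, φ(20) = 8, φ(21) = 12, φ(22) = 10, φ(23) = 22, φ(24) = 8, φ(25) = 20, φ(26) = 12, φ(27) = 18, φ(28) = 12, φ(29) = 28, φ(30) = 8, φ(31) = 30, φ(32) = 16, φ(33) = 20, φ(34) = 16, φ(35) = 24, φ(36) = 12, φ(37) = 36, φ(38) = 18, φ(39) = 24, φ(40) = 16, φ(41) = 40, φ(42) = 12, φ(43) = 42, φ(44) = 20, φ(45) = 24, φ(46) = 22, φ(47) = 46, φ(48) = 16, φ(49) = 42, φ(50) = 20, φ(51) = 32, φ(52) = 24, φ(53) = 52, φ(54) = 18, φ(55) = 40, φ(56) = 24, φ(57) = 36, φ(58) = 28, φ(59) = 58, φ(60) = 16, φ(61) = 60, φ(62) = 30, φ(63) = 36, φ(64) = 32, φ(65) = 48, φ(66) = 20, φ(67) = 66, φ(68) = 32, φ(69) = 44, φ(70) = 24, φ(71) = 70, φ(72) = 24, φ(73) = 72, φ(74) = 36, φ(75) = 40, φ(76) = 36, φ(77) = 60, φ(78) = 24, φ(79) = 78, φ(80) = 32, φ(81) = 54, φ(82) = 40, φ(83) = 82, φ(84) = 24, φ(85) = 64, φ(86) = 42, φ(87) = 56, φ(88) = 40, φ(89) = 88, φ(90) = 24, φ(91) = 72, φ(92) = 44, φ(93) = 60, φ(94) = 46, φ(95) = 72, φ(96) = 32, φ(97) = 96, φ(98) = 42, φ(99) = 60, φ(100) = 40, φ(101) = 100, φ(102) = 32, φ(103) = 102, φ(104) = 48, φ(105) = 48, φ(106) = 52, φ(107) = 106, φ(108) = 36. Summing all 108 values: 3568. (Average order: Σ_{n ≤ x} φ(n) ~ (3/π²) x². For x = 108, (3/π²)·108² ≈ 3545.43.)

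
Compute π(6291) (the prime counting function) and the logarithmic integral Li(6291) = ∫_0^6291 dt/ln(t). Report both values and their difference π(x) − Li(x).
π(6291) = 818;  Li(6291) ≈ 833.77;  π(x) − Li(x) ≈ -15.77.

Direct count of primes ≤ 6291 gives π(6291) = 818. Numerical evaluation of the logarithmic integral gives Li(6291) ≈ 833.77. The difference π(x) − Li(x) ≈ -15.77 is typically negative for small/moderate x (Li(x) overestimates), though Littlewood's theorem shows this sign changes infinitely often.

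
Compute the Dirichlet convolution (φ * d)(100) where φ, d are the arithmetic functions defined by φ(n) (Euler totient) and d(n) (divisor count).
(φ * d)(100) = 217

Divisors of 100: [1, 2, 4, 5, 10, 20, 25, 50, 100]. For each d | 100:
  d = 1: φ(1) · d(100/1) = 1 · 9 = 9
  d = 2: φ(2) · d(100/2) = 1 · 6 = 6
  d = 4: φ(4) · d(100/4) = 2 · 3 = 6
  d = 5: φ(5) · d(100/5) = 4 · 6 = 24
  d = 10: φ(10) · d(100/10) = 4 · 4 = 16
  d = 20: φ(20) · d(100/20) = 8 · 2 = 16
  d = 25: φ(25) · d(100/25) = 20 · 3 = 60
  d = 50: φ(50) · d(100/50) = 20 · 2 = 40
  d = 100: φ(100) · d(100/100) = 40 · 1 = 40
Summing: (φ * d)(100) = 9 + 6 + 6 + 24 + 16 + 16 + 60 + 40 + 40 = 217.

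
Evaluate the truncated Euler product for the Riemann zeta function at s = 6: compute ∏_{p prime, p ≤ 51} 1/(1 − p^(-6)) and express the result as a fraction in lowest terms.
∏ = 739922824862544451640166694180680765476614483998462834502498139791315/727309058868145310276350820375862045292293308126790710400267935809536

The primes p ≤ 51 are [2, 3, 5, 7, 11, 13, 17, 19, 23, 29, 31, 37, 41, 43, 47]. For each prime, (1 − 1/p^6)^(-1) = p^6 / (p^6 − 1). The product is (1 − 1/2^6)^(-1), (1 − 1/3^6)^(-1), (1 − 1/5^6)^(-1), (1 − 1/7^6)^(-1), (1 − 1/11^6)^(-1), (1 − 1/13^6)^(-1), (1 − 1/17^6)^(-1), (1 − 1/19^6)^(-1), (1 − 1/23^6)^(-1), (1 − 1/29^6)^(-1), (1 − 1/31^6)^(-1), (1 − 1/37^6)^(-1), (1 − 1/41^6)^(-1), (1 − 1/43^6)^(-1), (1 − 1/47^6)^(-1) = ∏ p^6 / (p^6 − 1) = 739922824862544451640166694180680765476614483998462834502498139791315/727309058868145310276350820375862045292293308126790710400267935809536.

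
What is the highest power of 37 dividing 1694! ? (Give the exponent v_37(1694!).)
v_37(1694!) = 46

Legendre's formula: v_p(n!) = Σ_{k ≥ 1} ⌊n / p^k⌋. For p = 37, n = 1694, the terms are:
  ⌊1694/37^1⌋ = ⌊1694/37⌋ = 45
  ⌊1694/37^2⌋ = ⌊1694/1369⌋ = 1
(the next term ⌊1694/37^3⌋ = 0, terminating the sum). Summing: v_37(1694!) = 45 + 1 = 46.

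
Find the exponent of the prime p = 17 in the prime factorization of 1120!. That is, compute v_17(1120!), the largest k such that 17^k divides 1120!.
v_17(1120!) = 68

Legendre's formula: v_p(n!) = Σ_{k ≥ 1} ⌊n / p^k⌋. For p = 17, n = 1120, the terms are:
  ⌊1120/17^1⌋ = ⌊1120/17⌋ = 65
  ⌊1120/17^2⌋ = ⌊1120/289⌋ = 3
(the next term ⌊1120/17^3⌋ = 0, terminating the sum). Summing: v_17(1120!) = 65 + 3 = 68.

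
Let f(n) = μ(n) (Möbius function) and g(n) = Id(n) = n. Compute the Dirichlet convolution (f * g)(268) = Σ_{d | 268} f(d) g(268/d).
(μ * Id)(268) = 132

Divisors of 268: [1, 2, 4, 67, 134, 268]. For each d | 268:
  d = 1: μ(1) · Id(268/1) = 1 · 268 = 268
  d = 2: μ(2) · Id(268/2) = -1 · 134 = -134
  d = 4: μ(4) · Id(268/4) = 0 · 67 = 0
  d = 67: μ(67) · Id(268/67) = -1 · 4 = -4
  d = 134: μ(134) · Id(268/134) = 1 · 2 = 2
  d = 268: μ(268) · Id(268/268) = 0 · 1 = 0
Summing: (μ * Id)(268) = 268 + -134 + 0 + -4 + 2 + 0 = 132.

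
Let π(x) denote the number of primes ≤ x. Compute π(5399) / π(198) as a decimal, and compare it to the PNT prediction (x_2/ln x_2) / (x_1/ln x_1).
π(5399)/π(198) = 712/45 ≈ 15.8222;  PNT prediction ≈ 16.7791.

π(198) = 45 and π(5399) = 712, so π(5399)/π(198) ≈ 15.8222. The PNT-predicted ratio is (5399/ln(5399)) / (198/ln(198)) ≈ 16.7791. The two agree to within a few percent, as expected.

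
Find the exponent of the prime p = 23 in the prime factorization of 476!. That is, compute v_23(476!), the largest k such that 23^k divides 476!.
v_23(476!) = 20

Legendre's formula: v_p(n!) = Σ_{k ≥ 1} ⌊n / p^k⌋. For p = 23, n = 476, the terms are:
  ⌊476/23^1⌋ = ⌊476/23⌋ = 20
(the next term ⌊476/23^2⌋ = 0, terminating the sum). Summing: v_23(476!) = 20 = 20.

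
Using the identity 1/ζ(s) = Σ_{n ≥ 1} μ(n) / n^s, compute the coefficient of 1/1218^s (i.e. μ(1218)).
μ(1218) = 1

Factor n = 1218 = 2 · 3 · 7 · 29. μ(n) = 0 if any exponent ≥ 2 (not squarefree); otherwise μ(n) = (−1)^{ω(n)} where ω(n) is the number of distinct prime factors. Applying: μ(1218) = 1.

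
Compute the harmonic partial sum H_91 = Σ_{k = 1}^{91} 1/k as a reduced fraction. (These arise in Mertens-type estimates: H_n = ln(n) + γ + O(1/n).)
H_91 = 3661081314759399341652108474601318124261/718766754945489455304472257065075294400

Direct summation: H_91 = 1 + 1/2 + ... + 1/91. The least common denominator is lcm(1, ..., 91) = 718766754945489455304472257065075294400; over this denominator the numerator is 718766754945489455304472257065075294400 + 359383377472744727652236128532537647200 + 239588918315163151768157419021691764800 + 179691688736372363826118064266268823600 + 143753350989097891060894451413015058880 + 119794459157581575884078709510845882400 + 102680964992212779329210322437867899200 + 89845844368186181913059032133134411800 + 79862972771721050589385806340563921600 + 71876675494548945530447225706507529440 + 65342432267771768664042932460461390400 + 59897229578790787942039354755422941200 + 55289750380422265792651712081928868800 + 51340482496106389664605161218933949600 + 47917783663032630353631483804338352960 + 44922922184093090956529516066567205900 + 42280397349734673841439544533239723200 + 39931486385860525294692903170281960800 + 37829829207657339752866960898161857600 + 35938337747274472765223612853253764720 + 34226988330737593109736774145955966400 + 32671216133885884332021466230230695200 + 31250728475890845882803141611525012800 + 29948614789395393971019677377711470600 + 28750670197819578212178890282603011776 + 27644875190211132896325856040964434400 + 26620990923907016863128602113521307200 + 25670241248053194832302580609466974800 + 24785060515361705355326629553968113600 + 23958891831516315176815741902169176480 + 23186024353080305009821685711776622400 + 22461461092046545478264758033283602950 + 21780810755923922888014310820153796800 + 21140198674867336920719772266619861600 + 20536192998442555865842064487573579840 + 19965743192930262647346451585140980400 + 19426128512040255548769520461218251200 + 18914914603828669876433480449080928800 + 18429916793474088597550570693976289600 + 17969168873637236382611806426626882360 + 17530896462085108665962737977196958400 + 17113494165368796554868387072977983200 + 16715505928964871053592378071280820800 + 16335608066942942166010733115115347600 + 15972594554344210117877161268112784320 + 15625364237945422941401570805762506400 + 15292909679691265006478133129044155200 + 14974307394697696985509838688855735300 + 14668709284601825618458617491123985600 + 14375335098909789106089445141301505888 + 14093465783244891280479848177746574400 + 13822437595105566448162928020482217200 + 13561636885763951986876835038963684800 + 13310495461953508431564301056760653600 + 13068486453554353732808586492092278080 + 12835120624026597416151290304733487400 + 12609943069219113250955653632720619200 + 12392530257680852677663314776984056800 + 12182487371957448394991055204492801600 + 11979445915758157588407870951084588240 + 11783061556483433693515938640411070400 + 11593012176540152504910842855888311200 + 11408996110245864369912258048651988800 + 11230730546023272739132379016641801475 + 11057950076084453158530342416385773760 + 10890405377961961444007155410076898400 + 10727862014111782914992123239777243200 + 10570099337433668460359886133309930800 + 10416909491963615294267713870508337600 + 10268096499221277932921032243786789920 + 10123475421767457116964397986832046400 + 9982871596465131323673225792570490200 + 9846119930760129524718798041987332800 + 9713064256020127774384760230609125600 + 9583556732606526070726296760867670592 + 9457457301914334938216740224540464400 + 9334633181110252666291847494351627200 + 9214958396737044298775285346988144800 + 9098313353740372851955345026140193600 + 8984584436818618191305903213313441180 + 8873663641302338954376200704507102400 + 8765448231042554332981368988598479200 + 8659840421029993437403280205603316800 + 8556747082684398277434193536488991600 + 8456079469946934768287908906647944640 + 8357752964482435526796189035640410400 + 8261686838453901785108876517989371200 + 8167804033471471083005366557557673800 + 8076030954443701744994070304101969600 + 7986297277172105058938580634056392160 + 7898535768631752256093101725989838400 = 3661081314759399341652108474601318124261, so H_91 = 3661081314759399341652108474601318124261/718766754945489455304472257065075294400 (already in lowest terms) ≈ 5.09356. (The PNT-adjacent estimate ln(91) + γ ≈ 5.08808 matches within O(1/n).)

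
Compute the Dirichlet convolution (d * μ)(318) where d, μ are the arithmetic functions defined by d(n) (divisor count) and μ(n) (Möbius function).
(d * μ)(318) = 1

Divisors of 318: [1, 2, 3, 6, 53, 106, 159, 318]. For each d | 318:
  d = 1: d(1) · μ(318/1) = 1 · -1 = -1
  d = 2: d(2) · μ(318/2) = 2 · 1 = 2
  d = 3: d(3) · μ(318/3) = 2 · 1 = 2
  d = 6: d(6) · μ(318/6) = 4 · -1 = -4
  d = 53: d(53) · μ(318/53) = 2 · 1 = 2
  d = 106: d(106) · μ(318/106) = 4 · -1 = -4
  d = 159: d(159) · μ(318/159) = 4 · -1 = -4
  d = 318: d(318) · μ(318/318) = 8 · 1 = 8
Summing: (d * μ)(318) = -1 + 2 + 2 + -4 + 2 + -4 + -4 + 8 = 1.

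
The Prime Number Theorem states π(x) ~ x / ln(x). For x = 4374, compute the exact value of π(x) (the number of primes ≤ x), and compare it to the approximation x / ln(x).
π(4374) = 597;  x/ln(x) ≈ 521.74;  relative error ≈ 12.61%.

Directly count primes up to 4374: π(4374) = 597. The PNT approximation gives 4374/ln(4374) ≈ 4374/8.38343 ≈ 521.74. Relative error (π(x) − x/ln(x)) / π(x) ≈ 12.61%; the approximation is known to undercount slightly (Li(x) is a better estimate).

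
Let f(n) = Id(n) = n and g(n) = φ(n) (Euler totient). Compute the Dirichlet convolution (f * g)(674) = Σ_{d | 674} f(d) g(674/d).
(Id * φ)(674) = 2019

Divisors of 674: [1, 2, 337, 674]. For each d | 674:
  d = 1: Id(1) · φ(674/1) = 1 · 336 = 336
  d = 2: Id(2) · φ(674/2) = 2 · 336 = 672
  d = 337: Id(337) · φ(674/337) = 337 · 1 = 337
  d = 674: Id(674) · φ(674/674) = 674 · 1 = 674
Summing: (Id * φ)(674) = 336 + 672 + 337 + 674 = 2019.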